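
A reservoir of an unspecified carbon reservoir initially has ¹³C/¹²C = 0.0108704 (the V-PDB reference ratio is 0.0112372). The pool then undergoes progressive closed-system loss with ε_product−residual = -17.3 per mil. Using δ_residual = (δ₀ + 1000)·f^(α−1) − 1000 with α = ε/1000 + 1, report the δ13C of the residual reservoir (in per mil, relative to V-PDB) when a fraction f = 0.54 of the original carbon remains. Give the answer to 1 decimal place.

δ₀ = (0.0108704/0.0112372 − 1)×1000 = (0.967358 − 1)×1000 = -32.642 per mil
α − 1 = ε/1000 = -0.0173
f^(α−1) = 0.54^(-0.0173) = 1.010717
δ_res = (-32.642 + 1000) × 1.010717 − 1000 = 977.726 − 1000 = -22.27 per mil

-22.3 per mil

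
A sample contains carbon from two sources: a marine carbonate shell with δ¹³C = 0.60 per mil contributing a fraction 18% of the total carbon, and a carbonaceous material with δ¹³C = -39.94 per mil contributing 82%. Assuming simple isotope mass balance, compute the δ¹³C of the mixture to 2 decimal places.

δ_mix = f_A·δ_A + f_B·δ_B
δ_mix = 0.18 × (0.60) + 0.82 × (-39.94)
δ_mix = 0.108 + -32.751 = -32.643 per mil

-32.64 per mil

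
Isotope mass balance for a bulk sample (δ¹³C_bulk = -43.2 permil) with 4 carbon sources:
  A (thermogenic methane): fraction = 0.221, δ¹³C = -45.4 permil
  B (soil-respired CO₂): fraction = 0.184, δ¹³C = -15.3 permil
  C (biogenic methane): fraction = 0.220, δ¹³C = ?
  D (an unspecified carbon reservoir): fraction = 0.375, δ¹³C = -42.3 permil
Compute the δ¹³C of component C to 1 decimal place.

Isotope mass balance: δ_bulk = Σ fᵢ·δᵢ.
-43.2 = 0.221×(-45.4) + 0.184×(-15.3) + 0.220×δ_C + 0.375×(-42.3)
0.220·δ_C = -43.2 − (-28.711) = -14.489
δ_C = -14.489 / 0.220 = -65.86 permil

-65.9 permil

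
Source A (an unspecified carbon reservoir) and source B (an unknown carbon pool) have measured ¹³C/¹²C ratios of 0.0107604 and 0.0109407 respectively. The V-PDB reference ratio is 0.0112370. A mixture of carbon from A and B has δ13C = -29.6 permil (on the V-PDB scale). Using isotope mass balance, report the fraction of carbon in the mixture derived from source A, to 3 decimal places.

0.201

δ_A = (0.0107604/0.0112370 − 1)×1000 = (0.957587 − 1)×1000 = -42.413 permil
δ_B = (0.0109407/0.0112370 − 1)×1000 = (0.973632 − 1)×1000 = -26.368 permil
f_A = (δ_mix − δ_B)/(δ_A − δ_B) = (-29.6 − (-26.368))/(-42.413 − (-26.368))
f_A = -3.232 / -16.045 = 0.2014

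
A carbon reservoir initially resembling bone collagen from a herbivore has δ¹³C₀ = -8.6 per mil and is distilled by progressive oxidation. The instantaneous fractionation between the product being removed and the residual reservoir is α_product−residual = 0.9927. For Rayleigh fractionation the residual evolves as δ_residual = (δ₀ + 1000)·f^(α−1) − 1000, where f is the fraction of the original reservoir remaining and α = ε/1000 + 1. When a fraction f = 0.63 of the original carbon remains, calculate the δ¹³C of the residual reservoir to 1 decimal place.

Rayleigh residual: δ_res = (δ₀ + 1000)·f^(α−1) − 1000
α − 1 = -0.00730
f^(α−1) = 0.63^(-0.00730) = 1.003379
δ_res = (-8.6 + 1000) × 1.003379 − 1000 = 994.749 − 1000 = -5.25 per mil

-5.3 per mil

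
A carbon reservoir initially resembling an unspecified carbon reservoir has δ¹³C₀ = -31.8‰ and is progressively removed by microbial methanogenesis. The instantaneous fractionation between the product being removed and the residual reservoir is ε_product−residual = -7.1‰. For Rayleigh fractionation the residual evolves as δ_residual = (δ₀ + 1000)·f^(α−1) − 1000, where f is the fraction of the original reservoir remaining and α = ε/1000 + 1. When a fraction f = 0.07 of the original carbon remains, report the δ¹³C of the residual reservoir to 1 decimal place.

Rayleigh residual: δ_res = (δ₀ + 1000)·f^(α−1) − 1000
α = ε/1000 + 1 = 0.99290, so α − 1 = -0.00710
f^(α−1) = 0.07^(-0.00710) = 1.019060
δ_res = (-31.8 + 1000) × 1.019060 − 1000 = 986.654 − 1000 = -13.35‰

-13.3‰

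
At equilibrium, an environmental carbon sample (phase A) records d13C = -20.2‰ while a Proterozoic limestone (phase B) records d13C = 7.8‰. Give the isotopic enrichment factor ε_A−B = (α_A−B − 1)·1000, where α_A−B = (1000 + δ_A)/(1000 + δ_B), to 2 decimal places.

-27.78‰

α_A−B = (1000 + -20.2) / (1000 + 7.8) = 979.8 / 1007.8 = 0.972217
ε_A−B = (0.972217 − 1) × 1000 = -27.783‰
(The approximation ε ≈ δ_A − δ_B would give -28.0‰.)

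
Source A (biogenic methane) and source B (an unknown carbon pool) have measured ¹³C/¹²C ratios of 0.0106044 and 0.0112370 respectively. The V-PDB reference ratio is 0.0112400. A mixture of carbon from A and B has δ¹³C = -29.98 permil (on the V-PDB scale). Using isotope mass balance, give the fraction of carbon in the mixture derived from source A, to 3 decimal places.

δ_A = (0.0106044/0.0112400 − 1)×1000 = (0.943452 − 1)×1000 = -56.548 permil
δ_B = (0.0112370/0.0112400 − 1)×1000 = (0.999733 − 1)×1000 = -0.267 permil
f_A = (δ_mix − δ_B)/(δ_A − δ_B) = (-29.98 − (-0.267))/(-56.548 − (-0.267))
f_A = -29.713 / -56.281 = 0.5279

0.528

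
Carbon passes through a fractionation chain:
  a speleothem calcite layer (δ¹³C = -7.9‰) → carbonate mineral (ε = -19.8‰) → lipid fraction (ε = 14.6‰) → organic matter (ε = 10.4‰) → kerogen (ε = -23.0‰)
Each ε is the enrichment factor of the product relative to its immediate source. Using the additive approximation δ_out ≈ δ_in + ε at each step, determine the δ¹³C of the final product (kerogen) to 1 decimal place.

-25.7‰

step 1: δ ≈ -7.9 + (-19.8) = -27.7‰
step 2: δ ≈ -27.7 + (14.6) = -13.1‰
step 3: δ ≈ -13.1 + (10.4) = -2.7‰
step 4: δ ≈ -2.7 + (-23.0) = -25.7‰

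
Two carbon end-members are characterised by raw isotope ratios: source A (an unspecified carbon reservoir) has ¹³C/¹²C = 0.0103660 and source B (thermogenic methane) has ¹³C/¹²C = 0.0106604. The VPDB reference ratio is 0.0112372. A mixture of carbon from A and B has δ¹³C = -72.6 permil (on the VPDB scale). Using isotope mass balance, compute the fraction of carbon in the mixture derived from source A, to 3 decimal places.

0.812

δ_A = (0.0103660/0.0112372 − 1)×1000 = (0.922472 − 1)×1000 = -77.528 permil
δ_B = (0.0106604/0.0112372 − 1)×1000 = (0.948670 − 1)×1000 = -51.330 permil
f_A = (δ_mix − δ_B)/(δ_A − δ_B) = (-72.6 − (-51.330))/(-77.528 − (-51.330))
f_A = -21.270 / -26.199 = 0.8119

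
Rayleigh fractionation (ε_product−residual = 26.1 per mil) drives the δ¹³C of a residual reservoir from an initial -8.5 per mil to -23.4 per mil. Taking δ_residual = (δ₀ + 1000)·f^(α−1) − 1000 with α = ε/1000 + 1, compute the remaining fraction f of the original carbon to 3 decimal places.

α − 1 = ε/1000 = 0.0261
(δ_res + 1000)/(δ₀ + 1000) = (-23.4 + 1000)/(-8.5 + 1000) = 976.6/991.5 = 0.984972
f = 0.984972^(1/0.0261) = exp(ln(0.984972)/0.0261) = exp(-0.01514/0.0261)
f = exp(-0.5801) = 0.5598

0.560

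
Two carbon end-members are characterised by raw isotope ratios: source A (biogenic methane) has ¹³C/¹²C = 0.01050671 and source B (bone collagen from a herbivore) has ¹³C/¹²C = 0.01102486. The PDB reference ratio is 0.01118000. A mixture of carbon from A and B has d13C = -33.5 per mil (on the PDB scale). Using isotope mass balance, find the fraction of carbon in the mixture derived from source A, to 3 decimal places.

δ_A = (0.01050671/0.01118000 − 1)×1000 = (0.939777 − 1)×1000 = -60.223 per mil
δ_B = (0.01102486/0.01118000 − 1)×1000 = (0.986123 − 1)×1000 = -13.877 per mil
f_A = (δ_mix − δ_B)/(δ_A − δ_B) = (-33.5 − (-13.877))/(-60.223 − (-13.877))
f_A = -19.623 / -46.346 = 0.4234

0.423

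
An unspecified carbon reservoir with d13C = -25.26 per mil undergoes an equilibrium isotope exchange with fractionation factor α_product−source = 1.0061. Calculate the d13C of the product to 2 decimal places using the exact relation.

-19.31 per mil

δ_product = (δ_source + 1000)·α − 1000
δ_product = (-25.26 + 1000) × 1.0061 − 1000
δ_product = 980.686 − 1000 = -19.314 per mil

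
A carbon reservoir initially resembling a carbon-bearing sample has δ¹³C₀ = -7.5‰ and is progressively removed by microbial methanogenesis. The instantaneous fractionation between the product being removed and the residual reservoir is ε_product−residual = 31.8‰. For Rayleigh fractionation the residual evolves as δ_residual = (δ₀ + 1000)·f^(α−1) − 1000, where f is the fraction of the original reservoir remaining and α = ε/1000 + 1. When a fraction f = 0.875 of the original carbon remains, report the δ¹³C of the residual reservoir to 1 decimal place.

-11.7‰

Rayleigh residual: δ_res = (δ₀ + 1000)·f^(α−1) − 1000
α = ε/1000 + 1 = 1.03180, so α − 1 = 0.03180
f^(α−1) = 0.875^(0.03180) = 0.995763
δ_res = (-7.5 + 1000) × 0.995763 − 1000 = 988.294 − 1000 = -11.71‰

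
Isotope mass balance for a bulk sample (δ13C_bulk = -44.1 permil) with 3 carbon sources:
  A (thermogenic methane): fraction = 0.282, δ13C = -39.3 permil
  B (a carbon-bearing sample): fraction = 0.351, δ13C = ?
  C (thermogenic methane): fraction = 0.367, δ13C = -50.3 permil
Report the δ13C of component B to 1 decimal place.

-41.5 permil

Isotope mass balance: δ_bulk = Σ fᵢ·δᵢ.
-44.1 = 0.282×(-39.3) + 0.351×δ_B + 0.367×(-50.3)
0.351·δ_B = -44.1 − (-29.543) = -14.557
δ_B = -14.557 / 0.351 = -41.47 permil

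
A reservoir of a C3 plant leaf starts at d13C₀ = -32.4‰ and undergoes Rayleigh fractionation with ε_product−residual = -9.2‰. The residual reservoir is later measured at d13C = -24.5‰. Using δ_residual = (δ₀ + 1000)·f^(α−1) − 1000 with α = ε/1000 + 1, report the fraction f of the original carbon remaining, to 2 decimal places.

0.41

α − 1 = ε/1000 = -0.0092
(δ_res + 1000)/(δ₀ + 1000) = (-24.5 + 1000)/(-32.4 + 1000) = 975.5/967.6 = 1.008165
f = 1.008165^(1/-0.0092) = exp(ln(1.008165)/-0.0092) = exp(0.00813/-0.0092)
f = exp(-0.8838) = 0.4132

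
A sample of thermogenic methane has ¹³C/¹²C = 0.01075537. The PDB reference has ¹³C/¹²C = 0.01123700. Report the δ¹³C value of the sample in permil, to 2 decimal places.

δ¹³C = (R_sample / R_standard − 1) × 1000
R_sample / R_standard = 0.01075537 / 0.01123700 = 0.957139
δ¹³C = (0.957139 − 1) × 1000 = -42.861 permil

-42.86 permil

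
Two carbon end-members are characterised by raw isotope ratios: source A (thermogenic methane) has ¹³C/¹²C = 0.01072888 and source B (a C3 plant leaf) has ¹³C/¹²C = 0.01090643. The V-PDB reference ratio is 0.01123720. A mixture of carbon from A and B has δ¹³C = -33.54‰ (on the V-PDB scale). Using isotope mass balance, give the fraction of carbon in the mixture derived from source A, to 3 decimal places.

0.260

δ_A = (0.01072888/0.01123720 − 1)×1000 = (0.954765 − 1)×1000 = -45.235‰
δ_B = (0.01090643/0.01123720 − 1)×1000 = (0.970565 − 1)×1000 = -29.435‰
f_A = (δ_mix − δ_B)/(δ_A − δ_B) = (-33.54 − (-29.435))/(-45.235 − (-29.435))
f_A = -4.105 / -15.800 = 0.2598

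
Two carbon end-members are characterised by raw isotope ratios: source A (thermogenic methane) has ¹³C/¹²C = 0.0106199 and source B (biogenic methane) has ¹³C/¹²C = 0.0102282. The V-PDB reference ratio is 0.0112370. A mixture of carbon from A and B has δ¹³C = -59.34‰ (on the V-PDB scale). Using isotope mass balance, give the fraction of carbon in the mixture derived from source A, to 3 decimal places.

δ_A = (0.0106199/0.0112370 − 1)×1000 = (0.945083 − 1)×1000 = -54.917‰
δ_B = (0.0102282/0.0112370 − 1)×1000 = (0.910225 − 1)×1000 = -89.775‰
f_A = (δ_mix − δ_B)/(δ_A − δ_B) = (-59.34 − (-89.775))/(-54.917 − (-89.775))
f_A = 30.435 / 34.858 = 0.8731

0.873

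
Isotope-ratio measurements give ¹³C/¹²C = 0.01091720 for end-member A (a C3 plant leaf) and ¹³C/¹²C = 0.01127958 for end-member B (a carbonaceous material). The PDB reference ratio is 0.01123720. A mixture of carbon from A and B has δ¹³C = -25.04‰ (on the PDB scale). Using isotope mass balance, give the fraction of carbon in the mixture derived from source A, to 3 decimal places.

δ_A = (0.01091720/0.01123720 − 1)×1000 = (0.971523 − 1)×1000 = -28.477‰
δ_B = (0.01127958/0.01123720 − 1)×1000 = (1.003771 − 1)×1000 = 3.771‰
f_A = (δ_mix − δ_B)/(δ_A − δ_B) = (-25.04 − (3.771))/(-28.477 − (3.771))
f_A = -28.811 / -32.248 = 0.8934

0.893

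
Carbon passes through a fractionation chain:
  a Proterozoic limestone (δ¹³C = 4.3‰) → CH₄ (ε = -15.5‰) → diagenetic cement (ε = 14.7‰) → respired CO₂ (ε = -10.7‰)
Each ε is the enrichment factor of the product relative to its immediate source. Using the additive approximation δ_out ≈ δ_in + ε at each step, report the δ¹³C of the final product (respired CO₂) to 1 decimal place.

step 1: δ ≈ 4.3 + (-15.5) = -11.2‰
step 2: δ ≈ -11.2 + (14.7) = 3.5‰
step 3: δ ≈ 3.5 + (-10.7) = -7.2‰

-7.2‰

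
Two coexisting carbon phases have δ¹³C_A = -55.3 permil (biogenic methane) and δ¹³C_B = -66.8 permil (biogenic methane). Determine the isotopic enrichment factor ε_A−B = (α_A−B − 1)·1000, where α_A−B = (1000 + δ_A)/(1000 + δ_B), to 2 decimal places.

α_A−B = (1000 + -55.3) / (1000 + -66.8) = 944.7 / 933.2 = 1.012323
ε_A−B = (1.012323 − 1) × 1000 = 12.323 permil
(The approximation ε ≈ δ_A − δ_B would give 11.5 permil.)

12.32 permil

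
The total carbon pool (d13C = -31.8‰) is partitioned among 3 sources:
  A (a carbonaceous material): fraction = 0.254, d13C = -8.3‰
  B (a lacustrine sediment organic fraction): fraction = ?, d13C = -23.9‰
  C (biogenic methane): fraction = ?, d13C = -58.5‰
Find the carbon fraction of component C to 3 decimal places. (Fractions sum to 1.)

Let f_C and f_B be the unknown fractions; fractions sum to 1 so f_C + f_B = 0.746.
Mass balance: Σ fᵢ·δᵢ = δ_bulk ⇒ f_C·(-58.5) + f_B·(-23.9) = -31.8 − (-2.108) = -29.692
Substitute f_B = 0.746 − f_C:
f_C·(-58.5 − -23.9) = -29.692 − 0.746×(-23.9) = -11.862
f_C = -11.862 / -34.6 = 0.3428

0.343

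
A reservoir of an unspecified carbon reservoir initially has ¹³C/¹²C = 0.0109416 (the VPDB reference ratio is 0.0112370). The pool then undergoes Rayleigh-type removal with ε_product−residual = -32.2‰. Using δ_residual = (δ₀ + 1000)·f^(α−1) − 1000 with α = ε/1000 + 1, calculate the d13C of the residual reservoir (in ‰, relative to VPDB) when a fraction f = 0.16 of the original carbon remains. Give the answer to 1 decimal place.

δ₀ = (0.0109416/0.0112370 − 1)×1000 = (0.973712 − 1)×1000 = -26.288‰
α − 1 = ε/1000 = -0.0322
f^(α−1) = 0.16^(-0.0322) = 1.060785
δ_res = (-26.288 + 1000) × 1.060785 − 1000 = 1032.899 − 1000 = 32.90‰

32.9‰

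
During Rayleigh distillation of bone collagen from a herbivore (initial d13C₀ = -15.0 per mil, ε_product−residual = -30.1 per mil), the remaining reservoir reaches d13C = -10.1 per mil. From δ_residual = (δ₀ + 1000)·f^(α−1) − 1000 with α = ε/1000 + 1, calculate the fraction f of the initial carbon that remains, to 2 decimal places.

α − 1 = ε/1000 = -0.0301
(δ_res + 1000)/(δ₀ + 1000) = (-10.1 + 1000)/(-15.0 + 1000) = 989.9/985.0 = 1.004975
f = 1.004975^(1/-0.0301) = exp(ln(1.004975)/-0.0301) = exp(0.00496/-0.0301)
f = exp(-0.1649) = 0.8480

0.85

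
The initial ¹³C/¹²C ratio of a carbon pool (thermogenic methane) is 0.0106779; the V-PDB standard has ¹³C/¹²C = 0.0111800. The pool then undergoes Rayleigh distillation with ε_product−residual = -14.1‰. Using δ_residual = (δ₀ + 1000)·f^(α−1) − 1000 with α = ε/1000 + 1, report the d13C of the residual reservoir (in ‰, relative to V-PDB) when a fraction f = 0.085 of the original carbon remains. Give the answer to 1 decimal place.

δ₀ = (0.0106779/0.0111800 − 1)×1000 = (0.955089 − 1)×1000 = -44.911‰
α − 1 = ε/1000 = -0.0141
f^(α−1) = 0.085^(-0.0141) = 1.035369
δ_res = (-44.911 + 1000) × 1.035369 − 1000 = 988.870 − 1000 = -11.13‰

-11.1‰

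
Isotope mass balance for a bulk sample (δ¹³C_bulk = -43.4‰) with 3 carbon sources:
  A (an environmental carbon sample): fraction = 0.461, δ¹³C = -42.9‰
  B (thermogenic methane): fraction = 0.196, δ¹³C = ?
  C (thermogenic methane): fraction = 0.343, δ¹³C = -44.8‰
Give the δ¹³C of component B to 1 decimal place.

-42.1‰

Isotope mass balance: δ_bulk = Σ fᵢ·δᵢ.
-43.4 = 0.461×(-42.9) + 0.196×δ_B + 0.343×(-44.8)
0.196·δ_B = -43.4 − (-35.143) = -8.257
δ_B = -8.257 / 0.196 = -42.13‰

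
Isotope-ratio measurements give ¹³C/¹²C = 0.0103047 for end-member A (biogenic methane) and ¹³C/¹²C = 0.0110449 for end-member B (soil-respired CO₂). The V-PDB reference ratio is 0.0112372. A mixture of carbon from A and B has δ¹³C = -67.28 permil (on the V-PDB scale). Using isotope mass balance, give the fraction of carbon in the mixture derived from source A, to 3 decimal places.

δ_A = (0.0103047/0.0112372 − 1)×1000 = (0.917017 − 1)×1000 = -82.983 permil
δ_B = (0.0110449/0.0112372 − 1)×1000 = (0.982887 − 1)×1000 = -17.113 permil
f_A = (δ_mix − δ_B)/(δ_A − δ_B) = (-67.28 − (-17.113))/(-82.983 − (-17.113))
f_A = -50.167 / -65.871 = 0.7616

0.762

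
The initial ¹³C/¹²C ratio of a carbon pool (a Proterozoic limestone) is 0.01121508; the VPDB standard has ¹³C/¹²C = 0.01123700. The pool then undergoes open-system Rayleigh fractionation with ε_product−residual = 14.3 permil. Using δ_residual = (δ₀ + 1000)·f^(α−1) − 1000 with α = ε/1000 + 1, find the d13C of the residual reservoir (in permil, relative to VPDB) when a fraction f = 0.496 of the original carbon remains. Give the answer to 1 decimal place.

δ₀ = (0.01121508/0.01123700 − 1)×1000 = (0.998049 − 1)×1000 = -1.951 permil
α − 1 = ε/1000 = 0.0143
f^(α−1) = 0.496^(0.0143) = 0.990023
δ_res = (-1.951 + 1000) × 0.990023 − 1000 = 988.092 − 1000 = -11.91 permil

-11.9 permil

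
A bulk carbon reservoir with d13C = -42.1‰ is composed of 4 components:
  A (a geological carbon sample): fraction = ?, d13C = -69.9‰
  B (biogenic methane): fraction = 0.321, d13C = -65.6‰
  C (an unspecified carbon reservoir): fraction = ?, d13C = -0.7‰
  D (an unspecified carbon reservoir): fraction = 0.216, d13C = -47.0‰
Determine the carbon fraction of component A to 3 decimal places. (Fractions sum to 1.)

Let f_A and f_C be the unknown fractions; fractions sum to 1 so f_A + f_C = 0.463.
Mass balance: Σ fᵢ·δᵢ = δ_bulk ⇒ f_A·(-69.9) + f_C·(-0.7) = -42.1 − (-31.210) = -10.890
Substitute f_C = 0.463 − f_A:
f_A·(-69.9 − -0.7) = -10.890 − 0.463×(-0.7) = -10.566
f_A = -10.566 / -69.2 = 0.1527

0.153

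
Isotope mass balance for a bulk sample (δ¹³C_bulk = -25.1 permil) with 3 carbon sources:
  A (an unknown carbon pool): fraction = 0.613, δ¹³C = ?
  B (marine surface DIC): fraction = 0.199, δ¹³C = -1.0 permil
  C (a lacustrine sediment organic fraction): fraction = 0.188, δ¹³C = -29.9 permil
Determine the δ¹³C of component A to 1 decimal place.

-31.5 permil

Isotope mass balance: δ_bulk = Σ fᵢ·δᵢ.
-25.1 = 0.613×δ_A + 0.199×(-1.0) + 0.188×(-29.9)
0.613·δ_A = -25.1 − (-5.820) = -19.280
δ_A = -19.280 / 0.613 = -31.45 permil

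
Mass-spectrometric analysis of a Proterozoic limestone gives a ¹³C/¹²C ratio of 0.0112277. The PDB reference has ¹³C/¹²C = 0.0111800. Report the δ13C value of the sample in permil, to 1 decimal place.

4.3 permil

δ13C = (R_sample / R_standard − 1) × 1000
R_sample / R_standard = 0.0112277 / 0.0111800 = 1.004267
δ13C = (1.004267 − 1) × 1000 = 4.27 permil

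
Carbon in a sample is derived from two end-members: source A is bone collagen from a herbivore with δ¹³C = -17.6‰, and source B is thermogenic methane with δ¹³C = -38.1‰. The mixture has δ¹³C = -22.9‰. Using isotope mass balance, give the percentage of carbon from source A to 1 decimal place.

δ_mix = f_A·δ_A + (1 − f_A)·δ_B  ⇒  f_A = (δ_mix − δ_B)/(δ_A − δ_B)
f_A = (-22.9 − (-38.1)) / (-17.6 − (-38.1))
f_A = 15.2 / 20.5 = 0.7415

74.1%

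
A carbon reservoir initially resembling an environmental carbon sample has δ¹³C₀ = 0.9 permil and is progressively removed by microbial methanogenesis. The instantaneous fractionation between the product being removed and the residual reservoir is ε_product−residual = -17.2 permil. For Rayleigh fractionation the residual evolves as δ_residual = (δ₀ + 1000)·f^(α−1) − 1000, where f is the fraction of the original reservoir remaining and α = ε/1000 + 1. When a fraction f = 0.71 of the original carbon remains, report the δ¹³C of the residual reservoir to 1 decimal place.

Rayleigh residual: δ_res = (δ₀ + 1000)·f^(α−1) − 1000
α = ε/1000 + 1 = 0.98280, so α − 1 = -0.01720
f^(α−1) = 0.71^(-0.01720) = 1.005908
δ_res = (0.9 + 1000) × 1.005908 − 1000 = 1006.814 − 1000 = 6.81 permil

6.8 permil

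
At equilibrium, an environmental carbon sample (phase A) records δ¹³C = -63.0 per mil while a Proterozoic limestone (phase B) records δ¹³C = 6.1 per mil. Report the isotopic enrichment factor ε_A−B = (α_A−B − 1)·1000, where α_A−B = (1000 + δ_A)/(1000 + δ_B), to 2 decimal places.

α_A−B = (1000 + -63.0) / (1000 + 6.1) = 937.0 / 1006.1 = 0.931319
ε_A−B = (0.931319 − 1) × 1000 = -68.681 per mil
(The approximation ε ≈ δ_A − δ_B would give -69.1 per mil.)

-68.68 per mil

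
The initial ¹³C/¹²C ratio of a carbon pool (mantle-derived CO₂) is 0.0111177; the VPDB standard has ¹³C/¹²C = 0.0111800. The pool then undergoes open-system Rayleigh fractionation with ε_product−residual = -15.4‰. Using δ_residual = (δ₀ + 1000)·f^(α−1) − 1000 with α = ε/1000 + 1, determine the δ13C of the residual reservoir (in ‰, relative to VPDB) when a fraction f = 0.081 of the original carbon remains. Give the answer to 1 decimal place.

33.7‰

δ₀ = (0.0111177/0.0111800 − 1)×1000 = (0.994428 − 1)×1000 = -5.572‰
α − 1 = ε/1000 = -0.0154
f^(α−1) = 0.081^(-0.0154) = 1.039464
δ_res = (-5.572 + 1000) × 1.039464 − 1000 = 1033.671 − 1000 = 33.67‰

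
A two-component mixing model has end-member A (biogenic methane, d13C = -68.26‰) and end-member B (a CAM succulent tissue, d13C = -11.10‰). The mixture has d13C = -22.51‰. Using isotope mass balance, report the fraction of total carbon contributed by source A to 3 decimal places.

δ_mix = f_A·δ_A + (1 − f_A)·δ_B  ⇒  f_A = (δ_mix − δ_B)/(δ_A − δ_B)
f_A = (-22.51 − (-11.10)) / (-68.26 − (-11.10))
f_A = -11.41 / -57.16 = 0.1996

0.200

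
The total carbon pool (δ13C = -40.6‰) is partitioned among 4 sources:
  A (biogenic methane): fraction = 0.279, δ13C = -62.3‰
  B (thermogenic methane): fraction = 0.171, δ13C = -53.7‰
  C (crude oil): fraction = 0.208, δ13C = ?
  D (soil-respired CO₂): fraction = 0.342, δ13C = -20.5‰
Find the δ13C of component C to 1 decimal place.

-33.8‰

Isotope mass balance: δ_bulk = Σ fᵢ·δᵢ.
-40.6 = 0.279×(-62.3) + 0.171×(-53.7) + 0.208×δ_C + 0.342×(-20.5)
0.208·δ_C = -40.6 − (-33.575) = -7.025
δ_C = -7.025 / 0.208 = -33.77‰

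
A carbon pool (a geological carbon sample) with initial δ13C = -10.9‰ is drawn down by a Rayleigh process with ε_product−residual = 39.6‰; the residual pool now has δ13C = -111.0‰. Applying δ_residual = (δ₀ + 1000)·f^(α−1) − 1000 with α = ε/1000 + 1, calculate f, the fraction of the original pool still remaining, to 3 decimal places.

α − 1 = ε/1000 = 0.0396
(δ_res + 1000)/(δ₀ + 1000) = (-111.0 + 1000)/(-10.9 + 1000) = 889.0/989.1 = 0.898797
f = 0.898797^(1/0.0396) = exp(ln(0.898797)/0.0396) = exp(-0.10670/0.0396)
f = exp(-2.6944) = 0.0676

0.068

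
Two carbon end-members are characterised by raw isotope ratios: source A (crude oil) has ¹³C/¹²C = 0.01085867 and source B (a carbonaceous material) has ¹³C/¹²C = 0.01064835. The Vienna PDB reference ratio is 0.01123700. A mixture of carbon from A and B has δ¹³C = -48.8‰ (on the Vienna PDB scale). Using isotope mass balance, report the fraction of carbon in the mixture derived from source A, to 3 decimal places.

0.192

δ_A = (0.01085867/0.01123700 − 1)×1000 = (0.966332 − 1)×1000 = -33.668‰
δ_B = (0.01064835/0.01123700 − 1)×1000 = (0.947615 − 1)×1000 = -52.385‰
f_A = (δ_mix − δ_B)/(δ_A − δ_B) = (-48.8 − (-52.385))/(-33.668 − (-52.385))
f_A = 3.585 / 18.717 = 0.1915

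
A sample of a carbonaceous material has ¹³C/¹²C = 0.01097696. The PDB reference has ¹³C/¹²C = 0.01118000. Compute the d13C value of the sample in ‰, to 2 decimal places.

d13C = (R_sample / R_standard − 1) × 1000
R_sample / R_standard = 0.01097696 / 0.01118000 = 0.981839
d13C = (0.981839 − 1) × 1000 = -18.161‰

-18.16‰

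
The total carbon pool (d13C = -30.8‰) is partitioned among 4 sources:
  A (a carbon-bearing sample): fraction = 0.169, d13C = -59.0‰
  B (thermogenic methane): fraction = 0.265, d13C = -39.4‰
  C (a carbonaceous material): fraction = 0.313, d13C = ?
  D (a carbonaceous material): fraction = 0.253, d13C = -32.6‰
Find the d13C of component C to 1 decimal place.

Isotope mass balance: δ_bulk = Σ fᵢ·δᵢ.
-30.8 = 0.169×(-59.0) + 0.265×(-39.4) + 0.313×δ_C + 0.253×(-32.6)
0.313·δ_C = -30.8 − (-28.660) = -2.140
δ_C = -2.140 / 0.313 = -6.84‰

-6.8‰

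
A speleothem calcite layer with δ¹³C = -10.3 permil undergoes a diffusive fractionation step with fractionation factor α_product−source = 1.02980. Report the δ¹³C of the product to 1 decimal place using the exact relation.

19.2 permil

δ_product = (δ_source + 1000)·α − 1000
δ_product = (-10.3 + 1000) × 1.02980 − 1000
δ_product = 1019.193 − 1000 = 19.19 permil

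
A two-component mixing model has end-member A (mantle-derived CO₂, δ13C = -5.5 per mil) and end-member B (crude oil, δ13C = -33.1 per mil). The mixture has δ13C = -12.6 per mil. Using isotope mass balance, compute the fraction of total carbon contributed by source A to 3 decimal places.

0.743

δ_mix = f_A·δ_A + (1 − f_A)·δ_B  ⇒  f_A = (δ_mix − δ_B)/(δ_A − δ_B)
f_A = (-12.6 − (-33.1)) / (-5.5 − (-33.1))
f_A = 20.5 / 27.6 = 0.7428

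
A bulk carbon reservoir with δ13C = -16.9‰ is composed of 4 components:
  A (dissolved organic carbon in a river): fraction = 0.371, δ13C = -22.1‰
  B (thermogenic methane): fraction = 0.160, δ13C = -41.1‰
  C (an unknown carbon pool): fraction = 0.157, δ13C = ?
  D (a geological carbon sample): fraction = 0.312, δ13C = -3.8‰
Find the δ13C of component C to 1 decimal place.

Isotope mass balance: δ_bulk = Σ fᵢ·δᵢ.
-16.9 = 0.371×(-22.1) + 0.160×(-41.1) + 0.157×δ_C + 0.312×(-3.8)
0.157·δ_C = -16.9 − (-15.961) = -0.939
δ_C = -0.939 / 0.157 = -5.98‰

-6.0‰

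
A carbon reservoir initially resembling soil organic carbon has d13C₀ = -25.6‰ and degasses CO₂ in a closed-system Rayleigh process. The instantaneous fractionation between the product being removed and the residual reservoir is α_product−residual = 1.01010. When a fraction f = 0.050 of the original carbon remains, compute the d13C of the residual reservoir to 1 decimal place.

-54.6‰

Rayleigh residual: δ_res = (δ₀ + 1000)·f^(α−1) − 1000
α − 1 = 0.01010
f^(α−1) = 0.050^(0.01010) = 0.970196
δ_res = (-25.6 + 1000) × 0.970196 − 1000 = 945.359 − 1000 = -54.64‰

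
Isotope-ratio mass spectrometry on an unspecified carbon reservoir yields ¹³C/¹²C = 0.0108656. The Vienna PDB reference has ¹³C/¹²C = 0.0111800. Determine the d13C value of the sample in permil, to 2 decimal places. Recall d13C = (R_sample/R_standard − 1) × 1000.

d13C = (R_sample / R_standard − 1) × 1000
R_sample / R_standard = 0.0108656 / 0.0111800 = 0.971878
d13C = (0.971878 − 1) × 1000 = -28.122 permil

-28.12 permil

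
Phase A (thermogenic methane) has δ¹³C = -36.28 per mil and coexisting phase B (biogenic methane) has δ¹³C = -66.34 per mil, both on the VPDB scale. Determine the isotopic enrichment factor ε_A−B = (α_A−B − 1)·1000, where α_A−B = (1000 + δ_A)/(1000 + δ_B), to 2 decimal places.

32.20 per mil

α_A−B = (1000 + -36.28) / (1000 + -66.34) = 963.72 / 933.66 = 1.032196
ε_A−B = (1.032196 − 1) × 1000 = 32.196 per mil
(The approximation ε ≈ δ_A − δ_B would give 30.06 per mil.)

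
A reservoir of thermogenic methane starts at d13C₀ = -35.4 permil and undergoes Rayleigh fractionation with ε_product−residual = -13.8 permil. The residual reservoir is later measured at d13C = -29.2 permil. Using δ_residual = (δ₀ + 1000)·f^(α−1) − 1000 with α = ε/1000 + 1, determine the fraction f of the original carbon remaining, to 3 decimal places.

0.629

α − 1 = ε/1000 = -0.0138
(δ_res + 1000)/(δ₀ + 1000) = (-29.2 + 1000)/(-35.4 + 1000) = 970.8/964.6 = 1.006428
f = 1.006428^(1/-0.0138) = exp(ln(1.006428)/-0.0138) = exp(0.00641/-0.0138)
f = exp(-0.4643) = 0.6286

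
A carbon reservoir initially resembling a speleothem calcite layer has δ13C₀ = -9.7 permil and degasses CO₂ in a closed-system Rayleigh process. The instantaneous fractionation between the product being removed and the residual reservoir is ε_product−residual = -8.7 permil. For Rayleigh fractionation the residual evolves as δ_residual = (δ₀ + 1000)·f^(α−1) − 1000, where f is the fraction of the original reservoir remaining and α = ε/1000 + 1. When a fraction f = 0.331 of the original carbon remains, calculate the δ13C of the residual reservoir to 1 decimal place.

-0.1 permil

Rayleigh residual: δ_res = (δ₀ + 1000)·f^(α−1) − 1000
α = ε/1000 + 1 = 0.99130, so α − 1 = -0.00870
f^(α−1) = 0.331^(-0.00870) = 1.009665
δ_res = (-9.7 + 1000) × 1.009665 − 1000 = 999.872 − 1000 = -0.13 permil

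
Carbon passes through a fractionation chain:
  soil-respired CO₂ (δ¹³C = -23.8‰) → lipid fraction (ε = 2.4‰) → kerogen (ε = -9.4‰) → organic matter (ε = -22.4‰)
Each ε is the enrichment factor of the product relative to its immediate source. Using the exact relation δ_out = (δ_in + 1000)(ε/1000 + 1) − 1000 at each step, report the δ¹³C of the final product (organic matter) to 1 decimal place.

-52.4‰

step 1: δ = (-23.80 + 1000)·(2.4/1000 + 1) − 1000 = -21.46‰
step 2: δ = (-21.46 + 1000)·(-9.4/1000 + 1) − 1000 = -30.66‰
step 3: δ = (-30.66 + 1000)·(-22.4/1000 + 1) − 1000 = -52.37‰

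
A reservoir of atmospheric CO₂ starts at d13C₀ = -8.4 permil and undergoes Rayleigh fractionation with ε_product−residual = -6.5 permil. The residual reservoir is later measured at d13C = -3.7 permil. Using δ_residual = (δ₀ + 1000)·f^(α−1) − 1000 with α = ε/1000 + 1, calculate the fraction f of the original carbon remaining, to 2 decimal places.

α − 1 = ε/1000 = -0.0065
(δ_res + 1000)/(δ₀ + 1000) = (-3.7 + 1000)/(-8.4 + 1000) = 996.3/991.6 = 1.004740
f = 1.004740^(1/-0.0065) = exp(ln(1.004740)/-0.0065) = exp(0.00473/-0.0065)
f = exp(-0.7275) = 0.4831

0.48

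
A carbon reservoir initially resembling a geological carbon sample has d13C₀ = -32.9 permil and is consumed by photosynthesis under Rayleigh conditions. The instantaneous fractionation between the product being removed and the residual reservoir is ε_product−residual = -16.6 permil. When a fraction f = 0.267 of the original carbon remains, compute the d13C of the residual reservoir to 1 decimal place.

Rayleigh residual: δ_res = (δ₀ + 1000)·f^(α−1) − 1000
α = ε/1000 + 1 = 0.98340, so α − 1 = -0.01660
f^(α−1) = 0.267^(-0.01660) = 1.022162
δ_res = (-32.9 + 1000) × 1.022162 − 1000 = 988.533 − 1000 = -11.47 permil

-11.5 permil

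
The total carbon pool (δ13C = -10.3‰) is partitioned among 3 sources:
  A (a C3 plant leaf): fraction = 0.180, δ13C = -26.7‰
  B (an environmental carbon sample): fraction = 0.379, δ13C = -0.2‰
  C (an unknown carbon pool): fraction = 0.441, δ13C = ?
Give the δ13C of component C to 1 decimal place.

Isotope mass balance: δ_bulk = Σ fᵢ·δᵢ.
-10.3 = 0.180×(-26.7) + 0.379×(-0.2) + 0.441×δ_C
0.441·δ_C = -10.3 − (-4.882) = -5.418
δ_C = -5.418 / 0.441 = -12.29‰

-12.3‰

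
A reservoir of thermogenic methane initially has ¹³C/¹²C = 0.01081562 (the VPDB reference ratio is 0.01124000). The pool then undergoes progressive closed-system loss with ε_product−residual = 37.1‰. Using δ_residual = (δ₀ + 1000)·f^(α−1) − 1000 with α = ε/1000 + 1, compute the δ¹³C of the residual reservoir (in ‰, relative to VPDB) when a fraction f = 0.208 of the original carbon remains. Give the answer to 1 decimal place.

-92.2‰

δ₀ = (0.01081562/0.01124000 − 1)×1000 = (0.962244 − 1)×1000 = -37.756‰
α − 1 = ε/1000 = 0.0371
f^(α−1) = 0.208^(0.0371) = 0.943409
δ_res = (-37.756 + 1000) × 0.943409 − 1000 = 907.790 − 1000 = -92.21‰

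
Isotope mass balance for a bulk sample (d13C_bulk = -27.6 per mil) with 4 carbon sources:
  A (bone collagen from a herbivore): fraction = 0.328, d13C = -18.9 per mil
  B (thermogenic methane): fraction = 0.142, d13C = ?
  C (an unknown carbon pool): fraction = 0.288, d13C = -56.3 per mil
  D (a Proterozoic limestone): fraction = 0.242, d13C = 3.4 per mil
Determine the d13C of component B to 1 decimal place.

Isotope mass balance: δ_bulk = Σ fᵢ·δᵢ.
-27.6 = 0.328×(-18.9) + 0.142×δ_B + 0.288×(-56.3) + 0.242×(3.4)
0.142·δ_B = -27.6 − (-21.591) = -6.009
δ_B = -6.009 / 0.142 = -42.32 per mil

-42.3 per mil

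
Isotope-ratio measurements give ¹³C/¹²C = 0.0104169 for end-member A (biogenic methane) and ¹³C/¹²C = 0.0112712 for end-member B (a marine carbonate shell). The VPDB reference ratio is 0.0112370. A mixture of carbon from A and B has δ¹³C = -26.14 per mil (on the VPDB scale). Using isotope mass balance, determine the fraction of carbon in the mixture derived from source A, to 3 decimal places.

0.384

δ_A = (0.0104169/0.0112370 − 1)×1000 = (0.927018 − 1)×1000 = -72.982 per mil
δ_B = (0.0112712/0.0112370 − 1)×1000 = (1.003044 − 1)×1000 = 3.044 per mil
f_A = (δ_mix − δ_B)/(δ_A − δ_B) = (-26.14 − (3.044))/(-72.982 − (3.044))
f_A = -29.184 / -76.026 = 0.3839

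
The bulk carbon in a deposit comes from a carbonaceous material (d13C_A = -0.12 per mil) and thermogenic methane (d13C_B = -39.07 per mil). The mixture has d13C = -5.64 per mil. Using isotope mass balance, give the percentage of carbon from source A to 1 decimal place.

85.8%

δ_mix = f_A·δ_A + (1 − f_A)·δ_B  ⇒  f_A = (δ_mix − δ_B)/(δ_A − δ_B)
f_A = (-5.64 − (-39.07)) / (-0.12 − (-39.07))
f_A = 33.43 / 38.95 = 0.8583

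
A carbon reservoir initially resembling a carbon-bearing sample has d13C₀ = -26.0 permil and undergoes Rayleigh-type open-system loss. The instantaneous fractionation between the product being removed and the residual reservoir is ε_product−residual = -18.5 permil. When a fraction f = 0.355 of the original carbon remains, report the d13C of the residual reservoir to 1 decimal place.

Rayleigh residual: δ_res = (δ₀ + 1000)·f^(α−1) − 1000
α = ε/1000 + 1 = 0.98150, so α − 1 = -0.01850
f^(α−1) = 0.355^(-0.01850) = 1.019344
δ_res = (-26.0 + 1000) × 1.019344 − 1000 = 992.841 − 1000 = -7.16 permil

-7.2 permil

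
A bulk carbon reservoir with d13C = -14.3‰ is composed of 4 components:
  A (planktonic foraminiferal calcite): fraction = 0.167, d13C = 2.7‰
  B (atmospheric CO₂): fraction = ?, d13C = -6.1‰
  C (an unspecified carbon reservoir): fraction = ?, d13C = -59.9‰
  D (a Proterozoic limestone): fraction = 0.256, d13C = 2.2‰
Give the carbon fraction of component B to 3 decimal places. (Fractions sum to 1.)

Let f_B and f_C be the unknown fractions; fractions sum to 1 so f_B + f_C = 0.577.
Mass balance: Σ fᵢ·δᵢ = δ_bulk ⇒ f_B·(-6.1) + f_C·(-59.9) = -14.3 − (1.014) = -15.314
Substitute f_C = 0.577 − f_B:
f_B·(-6.1 − -59.9) = -15.314 − 0.577×(-59.9) = 19.248
f_B = 19.248 / 53.8 = 0.3578

0.358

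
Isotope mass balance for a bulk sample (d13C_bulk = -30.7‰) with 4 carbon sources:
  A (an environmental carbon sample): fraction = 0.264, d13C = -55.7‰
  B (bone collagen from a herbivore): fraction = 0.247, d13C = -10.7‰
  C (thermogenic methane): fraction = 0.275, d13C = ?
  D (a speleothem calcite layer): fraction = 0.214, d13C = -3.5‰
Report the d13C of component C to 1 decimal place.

Isotope mass balance: δ_bulk = Σ fᵢ·δᵢ.
-30.7 = 0.264×(-55.7) + 0.247×(-10.7) + 0.275×δ_C + 0.214×(-3.5)
0.275·δ_C = -30.7 − (-18.097) = -12.603
δ_C = -12.603 / 0.275 = -45.83‰

-45.8‰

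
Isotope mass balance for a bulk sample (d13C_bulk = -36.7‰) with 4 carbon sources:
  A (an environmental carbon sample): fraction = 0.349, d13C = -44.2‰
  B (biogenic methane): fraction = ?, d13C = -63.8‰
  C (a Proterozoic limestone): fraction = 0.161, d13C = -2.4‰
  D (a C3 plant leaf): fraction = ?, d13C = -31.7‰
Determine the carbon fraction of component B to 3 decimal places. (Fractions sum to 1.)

Let f_B and f_D be the unknown fractions; fractions sum to 1 so f_B + f_D = 0.490.
Mass balance: Σ fᵢ·δᵢ = δ_bulk ⇒ f_B·(-63.8) + f_D·(-31.7) = -36.7 − (-15.812) = -20.888
Substitute f_D = 0.490 − f_B:
f_B·(-63.8 − -31.7) = -20.888 − 0.490×(-31.7) = -5.355
f_B = -5.355 / -32.1 = 0.1668

0.167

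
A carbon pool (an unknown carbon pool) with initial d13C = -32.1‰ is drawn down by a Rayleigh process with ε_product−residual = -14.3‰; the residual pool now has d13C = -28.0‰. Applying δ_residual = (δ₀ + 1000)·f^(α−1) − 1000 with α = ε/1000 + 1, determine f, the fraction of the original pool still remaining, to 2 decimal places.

α − 1 = ε/1000 = -0.0143
(δ_res + 1000)/(δ₀ + 1000) = (-28.0 + 1000)/(-32.1 + 1000) = 972.0/967.9 = 1.004236
f = 1.004236^(1/-0.0143) = exp(ln(1.004236)/-0.0143) = exp(0.00423/-0.0143)
f = exp(-0.2956) = 0.7441

0.74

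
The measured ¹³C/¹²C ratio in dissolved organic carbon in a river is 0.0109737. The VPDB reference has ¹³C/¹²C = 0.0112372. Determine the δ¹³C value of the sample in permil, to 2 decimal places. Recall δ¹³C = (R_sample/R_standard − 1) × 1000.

-23.45 permil

δ¹³C = (R_sample / R_standard − 1) × 1000
R_sample / R_standard = 0.0109737 / 0.0112372 = 0.976551
δ¹³C = (0.976551 − 1) × 1000 = -23.449 permil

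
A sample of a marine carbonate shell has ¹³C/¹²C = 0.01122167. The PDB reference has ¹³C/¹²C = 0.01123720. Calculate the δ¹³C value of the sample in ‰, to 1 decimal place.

δ¹³C = (R_sample / R_standard − 1) × 1000
R_sample / R_standard = 0.01122167 / 0.01123720 = 0.998618
δ¹³C = (0.998618 − 1) × 1000 = -1.38‰

-1.4‰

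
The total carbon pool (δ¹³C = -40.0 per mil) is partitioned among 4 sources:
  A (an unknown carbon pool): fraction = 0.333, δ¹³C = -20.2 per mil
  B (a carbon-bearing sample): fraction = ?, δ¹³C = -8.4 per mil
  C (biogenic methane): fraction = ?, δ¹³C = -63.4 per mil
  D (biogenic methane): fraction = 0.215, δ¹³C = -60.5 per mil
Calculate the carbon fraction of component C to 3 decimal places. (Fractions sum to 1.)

0.299

Let f_C and f_B be the unknown fractions; fractions sum to 1 so f_C + f_B = 0.452.
Mass balance: Σ fᵢ·δᵢ = δ_bulk ⇒ f_C·(-63.4) + f_B·(-8.4) = -40.0 − (-19.734) = -20.266
Substitute f_B = 0.452 − f_C:
f_C·(-63.4 − -8.4) = -20.266 − 0.452×(-8.4) = -16.469
f_C = -16.469 / -55.0 = 0.2994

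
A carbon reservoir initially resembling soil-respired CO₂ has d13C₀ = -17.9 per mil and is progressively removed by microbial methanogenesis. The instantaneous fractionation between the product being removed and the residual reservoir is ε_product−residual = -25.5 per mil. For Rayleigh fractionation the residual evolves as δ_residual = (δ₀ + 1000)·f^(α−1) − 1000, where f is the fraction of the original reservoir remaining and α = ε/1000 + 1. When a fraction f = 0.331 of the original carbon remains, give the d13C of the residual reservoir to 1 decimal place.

10.2 per mil

Rayleigh residual: δ_res = (δ₀ + 1000)·f^(α−1) − 1000
α = ε/1000 + 1 = 0.97450, so α − 1 = -0.02550
f^(α−1) = 0.331^(-0.02550) = 1.028595
δ_res = (-17.9 + 1000) × 1.028595 − 1000 = 1010.183 − 1000 = 10.18 per mil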